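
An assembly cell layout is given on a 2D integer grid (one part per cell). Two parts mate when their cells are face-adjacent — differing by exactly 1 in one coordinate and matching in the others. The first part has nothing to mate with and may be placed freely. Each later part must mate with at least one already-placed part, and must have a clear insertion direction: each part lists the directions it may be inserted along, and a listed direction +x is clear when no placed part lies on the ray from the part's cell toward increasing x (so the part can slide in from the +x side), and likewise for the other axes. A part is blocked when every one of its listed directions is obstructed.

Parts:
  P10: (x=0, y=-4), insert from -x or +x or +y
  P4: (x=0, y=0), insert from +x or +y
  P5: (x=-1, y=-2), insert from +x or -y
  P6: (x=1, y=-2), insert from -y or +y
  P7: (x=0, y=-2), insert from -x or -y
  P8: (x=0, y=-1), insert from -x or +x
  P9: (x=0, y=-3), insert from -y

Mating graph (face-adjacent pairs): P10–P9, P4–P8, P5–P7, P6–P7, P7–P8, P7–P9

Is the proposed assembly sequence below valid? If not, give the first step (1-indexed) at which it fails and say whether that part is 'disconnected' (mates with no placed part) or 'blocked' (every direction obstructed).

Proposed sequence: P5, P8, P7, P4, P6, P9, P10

1. P5@(-1, -2) [+x clear] — {P5}
2. P8@(0, -1) — no placed neighbour ⇒ disconnected

Invalid at step 2 (disconnected)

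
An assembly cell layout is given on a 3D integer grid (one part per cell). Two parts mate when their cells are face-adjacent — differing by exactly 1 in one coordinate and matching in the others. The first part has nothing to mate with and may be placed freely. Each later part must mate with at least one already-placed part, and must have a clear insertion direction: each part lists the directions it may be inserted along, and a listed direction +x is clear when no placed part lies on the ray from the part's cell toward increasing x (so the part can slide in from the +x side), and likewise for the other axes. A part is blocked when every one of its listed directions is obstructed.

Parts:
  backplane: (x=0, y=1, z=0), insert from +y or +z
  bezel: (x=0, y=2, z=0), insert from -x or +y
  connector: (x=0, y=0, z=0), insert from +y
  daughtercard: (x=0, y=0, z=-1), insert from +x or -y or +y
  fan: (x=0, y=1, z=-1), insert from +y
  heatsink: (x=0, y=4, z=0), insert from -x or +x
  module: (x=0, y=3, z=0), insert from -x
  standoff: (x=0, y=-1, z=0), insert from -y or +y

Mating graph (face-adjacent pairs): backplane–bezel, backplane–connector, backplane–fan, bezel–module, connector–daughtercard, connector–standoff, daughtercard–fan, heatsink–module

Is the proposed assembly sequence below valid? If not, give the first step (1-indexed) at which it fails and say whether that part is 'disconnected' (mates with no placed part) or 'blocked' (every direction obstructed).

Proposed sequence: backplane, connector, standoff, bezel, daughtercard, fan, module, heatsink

Invalid at step 2 (blocked)

1. backplane@(0, 1, 0) [+y clear] — {backplane}
2. connector@(0, 0, 0) — +y all obstructed ⇒ blocked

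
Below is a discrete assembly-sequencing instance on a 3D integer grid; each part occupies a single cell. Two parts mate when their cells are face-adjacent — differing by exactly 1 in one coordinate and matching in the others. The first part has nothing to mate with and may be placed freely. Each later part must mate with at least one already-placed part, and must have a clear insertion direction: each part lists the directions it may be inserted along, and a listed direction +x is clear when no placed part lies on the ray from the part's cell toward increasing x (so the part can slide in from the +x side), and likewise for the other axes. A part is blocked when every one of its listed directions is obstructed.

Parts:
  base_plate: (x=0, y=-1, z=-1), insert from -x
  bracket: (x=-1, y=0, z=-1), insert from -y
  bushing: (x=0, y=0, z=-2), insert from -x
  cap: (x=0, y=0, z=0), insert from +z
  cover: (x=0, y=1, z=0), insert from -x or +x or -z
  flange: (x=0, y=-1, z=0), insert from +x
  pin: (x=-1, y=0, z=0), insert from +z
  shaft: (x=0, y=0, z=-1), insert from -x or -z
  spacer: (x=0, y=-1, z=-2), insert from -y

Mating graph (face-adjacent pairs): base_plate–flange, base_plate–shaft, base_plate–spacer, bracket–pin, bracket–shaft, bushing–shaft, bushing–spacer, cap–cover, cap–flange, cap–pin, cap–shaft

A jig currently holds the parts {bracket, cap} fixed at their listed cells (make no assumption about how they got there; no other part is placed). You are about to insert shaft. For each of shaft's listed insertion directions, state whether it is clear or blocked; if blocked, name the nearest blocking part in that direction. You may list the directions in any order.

-x: nearest on ray is bracket@(-1, 0, -1) ⇒ blocked
-z: ray from shaft(0, 0, -1) has no placed part ⇒ clear

-x: blocked by bracket; -z: clear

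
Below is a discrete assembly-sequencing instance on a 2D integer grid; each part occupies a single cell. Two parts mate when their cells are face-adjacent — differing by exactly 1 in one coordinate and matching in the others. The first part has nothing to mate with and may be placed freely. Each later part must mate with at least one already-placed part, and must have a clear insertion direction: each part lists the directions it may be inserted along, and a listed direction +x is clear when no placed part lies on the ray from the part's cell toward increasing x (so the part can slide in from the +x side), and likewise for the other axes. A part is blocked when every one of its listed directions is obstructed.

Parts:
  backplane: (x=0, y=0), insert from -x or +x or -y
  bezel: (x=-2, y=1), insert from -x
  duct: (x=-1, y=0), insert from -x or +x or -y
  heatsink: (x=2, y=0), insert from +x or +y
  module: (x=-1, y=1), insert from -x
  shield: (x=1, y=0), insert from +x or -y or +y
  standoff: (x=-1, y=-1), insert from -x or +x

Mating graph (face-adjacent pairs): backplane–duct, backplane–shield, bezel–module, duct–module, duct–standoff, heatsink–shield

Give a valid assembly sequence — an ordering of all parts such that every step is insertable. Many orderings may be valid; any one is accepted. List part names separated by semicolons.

1. backplane@(0, 0) [-x clear] — {backplane}
2. duct@(-1, 0) [-x clear] — {backplane, duct}
3. module@(-1, 1) [-x clear] — {backplane, duct, module}
4. bezel@(-2, 1) [-x clear] — {backplane, bezel, duct, module}
5. standoff@(-1, -1) [-x clear] — {backplane, bezel, duct, module, standoff}
6. shield@(1, 0) [+x clear] — {backplane, bezel, duct, module, shield, standoff}
7. heatsink@(2, 0) [+x clear] — {backplane, bezel, duct, heatsink, module, shield, standoff}

backplane; duct; module; bezel; standoff; shield; heatsink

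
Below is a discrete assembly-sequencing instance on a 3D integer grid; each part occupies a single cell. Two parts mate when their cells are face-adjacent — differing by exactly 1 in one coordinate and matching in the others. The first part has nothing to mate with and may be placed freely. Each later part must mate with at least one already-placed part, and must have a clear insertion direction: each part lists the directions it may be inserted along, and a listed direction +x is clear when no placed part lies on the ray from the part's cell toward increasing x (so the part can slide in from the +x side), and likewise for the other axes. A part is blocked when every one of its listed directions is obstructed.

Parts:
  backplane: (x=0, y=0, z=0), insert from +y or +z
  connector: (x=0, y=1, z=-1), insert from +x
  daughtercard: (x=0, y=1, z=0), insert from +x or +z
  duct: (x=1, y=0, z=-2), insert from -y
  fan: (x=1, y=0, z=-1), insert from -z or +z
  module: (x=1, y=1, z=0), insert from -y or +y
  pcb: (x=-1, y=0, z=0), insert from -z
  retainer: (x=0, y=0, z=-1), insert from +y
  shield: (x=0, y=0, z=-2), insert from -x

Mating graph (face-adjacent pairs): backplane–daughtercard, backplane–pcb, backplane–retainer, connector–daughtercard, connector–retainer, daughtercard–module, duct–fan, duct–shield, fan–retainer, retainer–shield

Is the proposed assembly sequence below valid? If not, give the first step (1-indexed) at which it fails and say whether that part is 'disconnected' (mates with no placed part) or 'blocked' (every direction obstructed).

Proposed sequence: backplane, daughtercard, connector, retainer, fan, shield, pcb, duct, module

1. backplane@(0, 0, 0) [+y clear] — {backplane}
2. daughtercard@(0, 1, 0) [+x clear] — {backplane, daughtercard}
3. connector@(0, 1, -1) [+x clear] — {backplane, connector, daughtercard}
4. retainer@(0, 0, -1) — +y all obstructed ⇒ blocked

Invalid at step 4 (blocked)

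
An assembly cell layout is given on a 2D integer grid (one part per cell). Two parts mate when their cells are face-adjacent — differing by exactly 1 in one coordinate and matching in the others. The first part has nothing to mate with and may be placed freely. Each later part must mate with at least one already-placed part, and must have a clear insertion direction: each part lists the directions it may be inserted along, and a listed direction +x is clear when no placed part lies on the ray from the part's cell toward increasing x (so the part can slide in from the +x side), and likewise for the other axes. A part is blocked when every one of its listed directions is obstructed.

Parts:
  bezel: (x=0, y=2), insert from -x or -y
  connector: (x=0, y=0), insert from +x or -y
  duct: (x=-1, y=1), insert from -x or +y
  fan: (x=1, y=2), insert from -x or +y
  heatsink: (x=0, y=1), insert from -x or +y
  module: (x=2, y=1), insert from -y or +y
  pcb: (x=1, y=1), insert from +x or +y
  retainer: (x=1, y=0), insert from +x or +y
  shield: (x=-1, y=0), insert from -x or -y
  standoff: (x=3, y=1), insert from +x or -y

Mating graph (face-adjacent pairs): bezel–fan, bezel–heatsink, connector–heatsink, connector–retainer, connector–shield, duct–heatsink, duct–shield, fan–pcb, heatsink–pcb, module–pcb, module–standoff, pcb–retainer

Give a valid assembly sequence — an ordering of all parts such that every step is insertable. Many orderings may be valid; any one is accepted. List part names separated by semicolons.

1. module@(2, 1) [-y clear] — {module}
2. pcb@(1, 1) [+y clear] — {module, pcb}
3. heatsink@(0, 1) [-x clear] — {heatsink, module, pcb}
4. duct@(-1, 1) [-x clear] — {duct, heatsink, module, pcb}
5. standoff@(3, 1) [+x clear] — {duct, heatsink, module, pcb, standoff}
6. shield@(-1, 0) [-x clear] — {duct, heatsink, module, pcb, shield, standoff}
7. retainer@(1, 0) [+x clear] — {duct, heatsink, module, pcb, retainer, shield, standoff}
8. bezel@(0, 2) [-x clear] — {bezel, duct, heatsink, module, pcb, retainer, shield, standoff}
9. connector@(0, 0) [-y clear] — {bezel, connector, duct, heatsink, module, pcb, retainer, shield, standoff}
10. fan@(1, 2) [+y clear] — {bezel, connector, duct, fan, heatsink, module, pcb, retainer, shield, standoff}

module; pcb; heatsink; duct; standoff; shield; retainer; bezel; connector; fan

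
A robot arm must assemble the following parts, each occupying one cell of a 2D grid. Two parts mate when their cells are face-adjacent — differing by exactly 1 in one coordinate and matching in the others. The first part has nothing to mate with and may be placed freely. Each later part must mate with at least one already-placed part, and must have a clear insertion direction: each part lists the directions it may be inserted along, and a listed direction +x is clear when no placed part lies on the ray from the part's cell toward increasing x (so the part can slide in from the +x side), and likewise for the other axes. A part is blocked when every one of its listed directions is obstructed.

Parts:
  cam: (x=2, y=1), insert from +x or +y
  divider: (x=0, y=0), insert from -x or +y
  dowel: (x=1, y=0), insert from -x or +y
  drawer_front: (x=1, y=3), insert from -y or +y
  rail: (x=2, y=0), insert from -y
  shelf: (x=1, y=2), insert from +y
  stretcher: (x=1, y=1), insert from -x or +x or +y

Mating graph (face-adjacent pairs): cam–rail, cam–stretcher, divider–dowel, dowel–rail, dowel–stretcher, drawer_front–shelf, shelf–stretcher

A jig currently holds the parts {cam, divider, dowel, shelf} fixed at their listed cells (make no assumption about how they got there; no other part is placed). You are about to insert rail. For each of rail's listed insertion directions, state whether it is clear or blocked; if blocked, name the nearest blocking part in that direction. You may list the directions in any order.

-y: ray from rail(2, 0) has no placed part ⇒ clear

-y: clear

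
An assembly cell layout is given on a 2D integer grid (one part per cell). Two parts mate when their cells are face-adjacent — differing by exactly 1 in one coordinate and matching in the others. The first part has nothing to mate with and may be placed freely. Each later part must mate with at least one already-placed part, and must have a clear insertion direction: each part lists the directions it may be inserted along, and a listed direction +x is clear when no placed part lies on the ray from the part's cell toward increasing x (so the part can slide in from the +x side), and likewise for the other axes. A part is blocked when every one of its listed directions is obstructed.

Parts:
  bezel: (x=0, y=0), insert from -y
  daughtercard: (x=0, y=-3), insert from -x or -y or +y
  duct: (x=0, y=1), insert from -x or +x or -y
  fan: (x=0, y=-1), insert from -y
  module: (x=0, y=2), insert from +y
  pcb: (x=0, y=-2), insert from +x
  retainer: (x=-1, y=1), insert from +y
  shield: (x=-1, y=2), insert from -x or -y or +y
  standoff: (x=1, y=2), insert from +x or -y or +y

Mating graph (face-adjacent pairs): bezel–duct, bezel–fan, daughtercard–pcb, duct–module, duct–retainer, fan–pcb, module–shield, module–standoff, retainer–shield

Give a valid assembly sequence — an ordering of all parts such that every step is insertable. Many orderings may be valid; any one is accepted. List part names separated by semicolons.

1. duct@(0, 1) [-x clear] — {duct}
2. bezel@(0, 0) [-y clear] — {bezel, duct}
3. retainer@(-1, 1) [+y clear] — {bezel, duct, retainer}
4. shield@(-1, 2) [-x clear] — {bezel, duct, retainer, shield}
5. module@(0, 2) [+y clear] — {bezel, duct, module, retainer, shield}
6. standoff@(1, 2) [+x clear] — {bezel, duct, module, retainer, shield, standoff}
7. fan@(0, -1) [-y clear] — {bezel, duct, fan, module, retainer, shield, standoff}
8. pcb@(0, -2) [+x clear] — {bezel, duct, fan, module, pcb, retainer, shield, standoff}
9. daughtercard@(0, -3) [-x clear] — {bezel, daughtercard, duct, fan, module, pcb, retainer, shield, standoff}

duct; bezel; retainer; shield; module; standoff; fan; pcb; daughtercard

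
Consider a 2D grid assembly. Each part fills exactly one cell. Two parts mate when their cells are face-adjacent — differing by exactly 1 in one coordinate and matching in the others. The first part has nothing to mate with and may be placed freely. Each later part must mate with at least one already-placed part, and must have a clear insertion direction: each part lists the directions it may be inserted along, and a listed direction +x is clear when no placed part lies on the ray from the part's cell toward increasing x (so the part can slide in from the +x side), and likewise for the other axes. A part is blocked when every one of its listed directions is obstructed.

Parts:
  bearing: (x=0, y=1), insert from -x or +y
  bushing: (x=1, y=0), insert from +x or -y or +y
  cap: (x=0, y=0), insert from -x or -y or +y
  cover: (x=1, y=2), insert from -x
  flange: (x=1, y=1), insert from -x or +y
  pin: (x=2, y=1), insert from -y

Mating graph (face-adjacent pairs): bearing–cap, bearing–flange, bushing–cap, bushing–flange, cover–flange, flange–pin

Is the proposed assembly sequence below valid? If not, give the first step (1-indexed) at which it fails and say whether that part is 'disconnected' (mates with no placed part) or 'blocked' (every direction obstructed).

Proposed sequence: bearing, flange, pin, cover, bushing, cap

1. bearing@(0, 1) [-x clear] — {bearing}
2. flange@(1, 1) [+y clear] — {bearing, flange}
3. pin@(2, 1) [-y clear] — {bearing, flange, pin}
4. cover@(1, 2) [-x clear] — {bearing, cover, flange, pin}
5. bushing@(1, 0) [+x clear] — {bearing, bushing, cover, flange, pin}
6. cap@(0, 0) [-x clear] — {bearing, bushing, cap, cover, flange, pin}

Valid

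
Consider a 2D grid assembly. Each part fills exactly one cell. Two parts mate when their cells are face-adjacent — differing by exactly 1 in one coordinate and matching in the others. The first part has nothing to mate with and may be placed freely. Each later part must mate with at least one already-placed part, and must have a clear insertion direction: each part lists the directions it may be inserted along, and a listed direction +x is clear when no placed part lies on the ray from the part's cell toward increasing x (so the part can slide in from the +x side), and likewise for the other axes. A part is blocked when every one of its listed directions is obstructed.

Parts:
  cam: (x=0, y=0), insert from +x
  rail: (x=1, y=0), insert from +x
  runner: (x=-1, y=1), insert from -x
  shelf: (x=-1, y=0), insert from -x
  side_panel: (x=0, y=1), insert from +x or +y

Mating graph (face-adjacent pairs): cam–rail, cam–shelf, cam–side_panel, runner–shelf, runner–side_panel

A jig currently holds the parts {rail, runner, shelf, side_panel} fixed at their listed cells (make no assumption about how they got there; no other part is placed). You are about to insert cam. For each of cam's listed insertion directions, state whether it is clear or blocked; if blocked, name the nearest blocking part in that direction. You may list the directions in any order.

+x: blocked by rail

+x: nearest on ray is rail@(1, 0) ⇒ blocked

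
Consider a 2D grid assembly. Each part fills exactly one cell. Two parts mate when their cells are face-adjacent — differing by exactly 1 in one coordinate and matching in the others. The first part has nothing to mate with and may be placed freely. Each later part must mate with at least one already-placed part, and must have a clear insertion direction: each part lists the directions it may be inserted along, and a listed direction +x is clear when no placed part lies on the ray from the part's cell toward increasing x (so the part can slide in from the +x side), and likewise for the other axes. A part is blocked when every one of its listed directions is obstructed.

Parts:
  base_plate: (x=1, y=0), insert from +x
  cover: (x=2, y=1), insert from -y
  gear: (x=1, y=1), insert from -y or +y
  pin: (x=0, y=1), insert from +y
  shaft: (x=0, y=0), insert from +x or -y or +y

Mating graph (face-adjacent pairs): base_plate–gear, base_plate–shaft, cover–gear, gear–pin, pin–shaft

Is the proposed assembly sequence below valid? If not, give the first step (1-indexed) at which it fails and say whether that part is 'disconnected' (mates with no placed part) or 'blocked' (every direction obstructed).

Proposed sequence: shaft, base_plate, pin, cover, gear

1. shaft@(0, 0) [+x clear] — {shaft}
2. base_plate@(1, 0) [+x clear] — {base_plate, shaft}
3. pin@(0, 1) [+y clear] — {base_plate, pin, shaft}
4. cover@(2, 1) — no placed neighbour ⇒ disconnected

Invalid at step 4 (disconnected)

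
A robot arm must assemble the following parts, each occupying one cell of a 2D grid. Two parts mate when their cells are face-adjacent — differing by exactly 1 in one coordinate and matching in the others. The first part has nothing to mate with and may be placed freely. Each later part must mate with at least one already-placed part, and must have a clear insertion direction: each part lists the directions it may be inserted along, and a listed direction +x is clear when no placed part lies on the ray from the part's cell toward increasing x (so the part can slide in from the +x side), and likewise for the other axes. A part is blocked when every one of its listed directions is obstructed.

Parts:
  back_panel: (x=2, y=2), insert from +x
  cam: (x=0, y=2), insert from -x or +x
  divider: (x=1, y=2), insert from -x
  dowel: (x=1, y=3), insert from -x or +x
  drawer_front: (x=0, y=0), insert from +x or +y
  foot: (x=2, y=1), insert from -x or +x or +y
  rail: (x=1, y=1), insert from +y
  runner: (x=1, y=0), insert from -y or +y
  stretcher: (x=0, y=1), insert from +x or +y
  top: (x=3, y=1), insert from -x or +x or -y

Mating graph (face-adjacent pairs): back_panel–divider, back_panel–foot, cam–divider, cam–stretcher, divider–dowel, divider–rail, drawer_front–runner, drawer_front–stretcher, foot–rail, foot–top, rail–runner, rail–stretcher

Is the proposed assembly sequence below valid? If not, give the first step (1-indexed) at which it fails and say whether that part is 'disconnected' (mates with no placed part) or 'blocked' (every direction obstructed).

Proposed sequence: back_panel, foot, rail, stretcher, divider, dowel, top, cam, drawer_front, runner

Valid

1. back_panel@(2, 2) [+x clear] — {back_panel}
2. foot@(2, 1) [-x clear] — {back_panel, foot}
3. rail@(1, 1) [+y clear] — {back_panel, foot, rail}
4. stretcher@(0, 1) [+y clear] — {back_panel, foot, rail, stretcher}
5. divider@(1, 2) [-x clear] — {back_panel, divider, foot, rail, stretcher}
6. dowel@(1, 3) [-x clear] — {back_panel, divider, dowel, foot, rail, stretcher}
7. top@(3, 1) [+x clear] — {back_panel, divider, dowel, foot, rail, stretcher, top}
8. cam@(0, 2) [-x clear] — {back_panel, cam, divider, dowel, foot, rail, stretcher, top}
9. drawer_front@(0, 0) [+x clear] — {back_panel, cam, divider, dowel, drawer_front, foot, rail, stretcher, top}
10. runner@(1, 0) [-y clear] — {back_panel, cam, divider, dowel, drawer_front, foot, rail, runner, stretcher, top}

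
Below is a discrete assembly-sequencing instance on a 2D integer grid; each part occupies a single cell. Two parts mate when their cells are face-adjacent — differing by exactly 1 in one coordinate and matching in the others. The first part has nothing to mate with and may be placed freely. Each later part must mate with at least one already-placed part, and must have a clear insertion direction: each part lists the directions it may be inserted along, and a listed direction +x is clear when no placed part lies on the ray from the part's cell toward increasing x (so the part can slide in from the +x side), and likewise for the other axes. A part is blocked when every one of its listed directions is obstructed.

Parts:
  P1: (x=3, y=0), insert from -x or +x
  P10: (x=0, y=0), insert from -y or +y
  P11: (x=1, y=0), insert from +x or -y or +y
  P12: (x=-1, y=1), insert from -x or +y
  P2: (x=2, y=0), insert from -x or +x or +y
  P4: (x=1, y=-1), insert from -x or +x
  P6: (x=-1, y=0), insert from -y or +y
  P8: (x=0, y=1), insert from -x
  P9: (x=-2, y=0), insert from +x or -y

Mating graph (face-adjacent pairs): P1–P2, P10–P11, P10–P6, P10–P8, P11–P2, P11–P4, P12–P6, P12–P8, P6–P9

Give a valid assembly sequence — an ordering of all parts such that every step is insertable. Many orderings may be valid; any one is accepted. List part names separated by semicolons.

1. P4@(1, -1) [-x clear] — {P4}
2. P11@(1, 0) [+x clear] — {P11, P4}
3. P2@(2, 0) [+x clear] — {P11, P2, P4}
4. P1@(3, 0) [+x clear] — {P1, P11, P2, P4}
5. P10@(0, 0) [-y clear] — {P1, P10, P11, P2, P4}
6. P6@(-1, 0) [-y clear] — {P1, P10, P11, P2, P4, P6}
7. P9@(-2, 0) [-y clear] — {P1, P10, P11, P2, P4, P6, P9}
8. P8@(0, 1) [-x clear] — {P1, P10, P11, P2, P4, P6, P8, P9}
9. P12@(-1, 1) [-x clear] — {P1, P10, P11, P12, P2, P4, P6, P8, P9}

P4; P11; P2; P1; P10; P6; P9; P8; P12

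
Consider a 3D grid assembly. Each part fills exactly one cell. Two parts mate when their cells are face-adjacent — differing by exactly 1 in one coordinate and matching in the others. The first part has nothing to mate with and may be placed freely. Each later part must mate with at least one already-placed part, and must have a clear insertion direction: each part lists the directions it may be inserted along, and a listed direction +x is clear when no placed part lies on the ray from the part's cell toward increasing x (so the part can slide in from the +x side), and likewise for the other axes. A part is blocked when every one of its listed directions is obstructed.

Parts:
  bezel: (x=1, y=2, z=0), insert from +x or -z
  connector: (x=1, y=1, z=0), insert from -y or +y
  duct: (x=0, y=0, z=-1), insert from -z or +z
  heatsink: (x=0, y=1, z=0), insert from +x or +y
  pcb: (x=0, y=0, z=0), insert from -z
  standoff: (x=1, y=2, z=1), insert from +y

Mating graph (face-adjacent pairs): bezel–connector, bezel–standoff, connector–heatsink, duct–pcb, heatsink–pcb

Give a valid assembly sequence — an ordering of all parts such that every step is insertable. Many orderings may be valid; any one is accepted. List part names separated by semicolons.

1. heatsink@(0, 1, 0) [+x clear] — {heatsink}
2. connector@(1, 1, 0) [-y clear] — {connector, heatsink}
3. bezel@(1, 2, 0) [+x clear] — {bezel, connector, heatsink}
4. pcb@(0, 0, 0) [-z clear] — {bezel, connector, heatsink, pcb}
5. standoff@(1, 2, 1) [+y clear] — {bezel, connector, heatsink, pcb, standoff}
6. duct@(0, 0, -1) [-z clear] — {bezel, connector, duct, heatsink, pcb, standoff}

heatsink; connector; bezel; pcb; standoff; duct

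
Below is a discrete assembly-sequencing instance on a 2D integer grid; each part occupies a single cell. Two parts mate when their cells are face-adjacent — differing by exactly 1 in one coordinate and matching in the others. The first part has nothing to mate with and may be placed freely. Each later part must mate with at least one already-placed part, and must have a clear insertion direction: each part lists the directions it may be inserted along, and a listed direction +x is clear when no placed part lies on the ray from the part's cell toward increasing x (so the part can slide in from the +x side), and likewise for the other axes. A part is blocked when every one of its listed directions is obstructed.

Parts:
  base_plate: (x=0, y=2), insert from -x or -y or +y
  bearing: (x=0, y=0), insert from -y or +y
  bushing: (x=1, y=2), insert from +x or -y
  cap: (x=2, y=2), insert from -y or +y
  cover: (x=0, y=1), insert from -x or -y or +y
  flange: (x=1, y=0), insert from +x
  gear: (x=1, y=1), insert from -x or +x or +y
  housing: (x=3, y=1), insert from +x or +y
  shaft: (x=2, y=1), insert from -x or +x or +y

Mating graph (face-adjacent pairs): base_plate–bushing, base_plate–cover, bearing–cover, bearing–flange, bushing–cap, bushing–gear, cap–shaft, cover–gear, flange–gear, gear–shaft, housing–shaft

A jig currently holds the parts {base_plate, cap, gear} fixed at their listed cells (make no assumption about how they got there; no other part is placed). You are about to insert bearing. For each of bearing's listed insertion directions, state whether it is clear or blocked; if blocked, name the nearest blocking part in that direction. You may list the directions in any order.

+y: blocked by base_plate; -y: clear

-y: ray from bearing(0, 0) has no placed part ⇒ clear
+y: nearest on ray is base_plate@(0, 2) ⇒ blocked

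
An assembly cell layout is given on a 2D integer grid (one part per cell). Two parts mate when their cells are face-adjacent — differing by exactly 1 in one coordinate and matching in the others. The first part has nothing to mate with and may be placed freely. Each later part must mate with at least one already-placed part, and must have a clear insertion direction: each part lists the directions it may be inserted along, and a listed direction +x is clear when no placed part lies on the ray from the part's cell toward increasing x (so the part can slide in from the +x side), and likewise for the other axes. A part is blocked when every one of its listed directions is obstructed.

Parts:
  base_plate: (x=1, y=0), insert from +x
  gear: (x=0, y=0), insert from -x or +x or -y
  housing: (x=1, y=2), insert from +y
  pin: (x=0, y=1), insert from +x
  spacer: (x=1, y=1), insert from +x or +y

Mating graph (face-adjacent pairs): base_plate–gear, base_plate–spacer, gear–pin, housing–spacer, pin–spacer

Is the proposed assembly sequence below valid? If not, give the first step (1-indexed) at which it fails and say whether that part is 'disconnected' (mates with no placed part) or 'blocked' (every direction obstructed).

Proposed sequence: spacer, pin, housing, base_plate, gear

1. spacer@(1, 1) [+x clear] — {spacer}
2. pin@(0, 1) — +x all obstructed ⇒ blocked

Invalid at step 2 (blocked)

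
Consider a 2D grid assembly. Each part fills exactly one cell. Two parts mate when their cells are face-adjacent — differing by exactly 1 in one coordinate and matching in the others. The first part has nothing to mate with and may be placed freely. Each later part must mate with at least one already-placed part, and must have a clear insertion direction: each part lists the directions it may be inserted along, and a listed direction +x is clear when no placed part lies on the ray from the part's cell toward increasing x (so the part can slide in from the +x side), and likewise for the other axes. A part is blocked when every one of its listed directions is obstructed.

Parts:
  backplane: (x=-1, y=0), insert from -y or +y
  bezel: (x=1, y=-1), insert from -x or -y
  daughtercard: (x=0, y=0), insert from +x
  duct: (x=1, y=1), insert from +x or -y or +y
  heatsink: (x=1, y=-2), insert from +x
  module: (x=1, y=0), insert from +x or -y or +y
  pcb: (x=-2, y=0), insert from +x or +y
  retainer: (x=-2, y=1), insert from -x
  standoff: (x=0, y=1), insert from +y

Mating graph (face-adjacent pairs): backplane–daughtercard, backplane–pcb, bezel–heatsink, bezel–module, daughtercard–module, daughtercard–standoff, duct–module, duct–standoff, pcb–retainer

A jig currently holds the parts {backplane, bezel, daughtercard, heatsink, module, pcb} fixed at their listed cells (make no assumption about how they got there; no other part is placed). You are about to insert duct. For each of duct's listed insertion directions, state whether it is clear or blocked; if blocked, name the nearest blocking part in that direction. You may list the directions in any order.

+x: clear; +y: clear; -y: blocked by module

+x: ray from duct(1, 1) has no placed part ⇒ clear
-y: nearest on ray is module@(1, 0) ⇒ blocked
+y: ray from duct(1, 1) has no placed part ⇒ clear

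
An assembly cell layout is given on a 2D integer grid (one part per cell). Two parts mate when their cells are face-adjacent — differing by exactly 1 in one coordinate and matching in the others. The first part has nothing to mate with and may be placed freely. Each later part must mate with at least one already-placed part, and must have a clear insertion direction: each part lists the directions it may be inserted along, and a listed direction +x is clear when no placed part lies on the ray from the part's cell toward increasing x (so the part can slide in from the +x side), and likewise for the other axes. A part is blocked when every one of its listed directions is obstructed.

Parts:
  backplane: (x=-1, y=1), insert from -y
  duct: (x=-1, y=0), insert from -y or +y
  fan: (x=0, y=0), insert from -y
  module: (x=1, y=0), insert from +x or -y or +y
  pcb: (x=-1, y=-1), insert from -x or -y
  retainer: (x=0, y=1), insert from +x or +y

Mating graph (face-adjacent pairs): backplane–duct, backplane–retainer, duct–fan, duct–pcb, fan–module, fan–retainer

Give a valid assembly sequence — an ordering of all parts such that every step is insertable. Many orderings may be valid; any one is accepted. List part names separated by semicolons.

1. module@(1, 0) [+x clear] — {module}
2. fan@(0, 0) [-y clear] — {fan, module}
3. retainer@(0, 1) [+x clear] — {fan, module, retainer}
4. backplane@(-1, 1) [-y clear] — {backplane, fan, module, retainer}
5. duct@(-1, 0) [-y clear] — {backplane, duct, fan, module, retainer}
6. pcb@(-1, -1) [-x clear] — {backplane, duct, fan, module, pcb, retainer}

module; fan; retainer; backplane; duct; pcb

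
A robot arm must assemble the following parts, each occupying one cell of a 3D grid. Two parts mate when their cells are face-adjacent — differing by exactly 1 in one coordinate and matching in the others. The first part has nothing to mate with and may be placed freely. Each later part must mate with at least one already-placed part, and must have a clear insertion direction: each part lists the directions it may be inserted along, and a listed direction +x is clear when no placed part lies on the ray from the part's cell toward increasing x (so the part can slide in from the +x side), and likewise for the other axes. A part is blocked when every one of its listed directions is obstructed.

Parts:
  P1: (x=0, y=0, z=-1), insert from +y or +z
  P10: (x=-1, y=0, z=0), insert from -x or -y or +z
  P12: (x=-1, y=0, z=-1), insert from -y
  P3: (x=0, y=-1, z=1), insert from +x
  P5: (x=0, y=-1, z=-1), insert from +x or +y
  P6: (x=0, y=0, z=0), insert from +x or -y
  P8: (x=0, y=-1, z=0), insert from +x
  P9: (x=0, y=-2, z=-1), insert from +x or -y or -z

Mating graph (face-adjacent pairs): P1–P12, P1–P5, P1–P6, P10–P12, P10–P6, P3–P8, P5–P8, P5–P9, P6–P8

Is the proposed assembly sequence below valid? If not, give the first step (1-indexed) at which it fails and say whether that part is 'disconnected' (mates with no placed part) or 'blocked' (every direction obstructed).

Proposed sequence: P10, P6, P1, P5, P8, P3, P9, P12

1. P10@(-1, 0, 0) [-x clear] — {P10}
2. P6@(0, 0, 0) [+x clear] — {P10, P6}
3. P1@(0, 0, -1) [+y clear] — {P1, P10, P6}
4. P5@(0, -1, -1) [+x clear] — {P1, P10, P5, P6}
5. P8@(0, -1, 0) [+x clear] — {P1, P10, P5, P6, P8}
6. P3@(0, -1, 1) [+x clear] — {P1, P10, P3, P5, P6, P8}
7. P9@(0, -2, -1) [+x clear] — {P1, P10, P3, P5, P6, P8, P9}
8. P12@(-1, 0, -1) [-y clear] — {P1, P10, P12, P3, P5, P6, P8, P9}

Valid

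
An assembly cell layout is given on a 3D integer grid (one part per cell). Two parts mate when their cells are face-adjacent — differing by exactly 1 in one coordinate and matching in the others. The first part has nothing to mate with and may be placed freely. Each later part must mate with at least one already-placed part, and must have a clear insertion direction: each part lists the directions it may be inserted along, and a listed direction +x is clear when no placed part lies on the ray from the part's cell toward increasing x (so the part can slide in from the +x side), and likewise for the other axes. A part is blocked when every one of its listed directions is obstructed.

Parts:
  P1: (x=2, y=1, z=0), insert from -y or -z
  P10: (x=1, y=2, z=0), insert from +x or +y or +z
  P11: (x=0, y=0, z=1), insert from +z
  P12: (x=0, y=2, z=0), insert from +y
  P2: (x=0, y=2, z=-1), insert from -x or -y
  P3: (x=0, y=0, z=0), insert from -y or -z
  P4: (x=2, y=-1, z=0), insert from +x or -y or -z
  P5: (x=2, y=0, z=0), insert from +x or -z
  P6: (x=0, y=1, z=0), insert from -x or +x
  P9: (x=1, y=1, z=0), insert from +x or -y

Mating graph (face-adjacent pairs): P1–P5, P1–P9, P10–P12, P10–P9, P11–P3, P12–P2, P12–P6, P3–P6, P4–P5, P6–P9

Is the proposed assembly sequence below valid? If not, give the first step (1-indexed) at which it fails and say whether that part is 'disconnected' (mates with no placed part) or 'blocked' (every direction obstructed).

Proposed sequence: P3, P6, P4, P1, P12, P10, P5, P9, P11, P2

1. P3@(0, 0, 0) [-y clear] — {P3}
2. P6@(0, 1, 0) [-x clear] — {P3, P6}
3. P4@(2, -1, 0) — no placed neighbour ⇒ disconnected

Invalid at step 3 (disconnected)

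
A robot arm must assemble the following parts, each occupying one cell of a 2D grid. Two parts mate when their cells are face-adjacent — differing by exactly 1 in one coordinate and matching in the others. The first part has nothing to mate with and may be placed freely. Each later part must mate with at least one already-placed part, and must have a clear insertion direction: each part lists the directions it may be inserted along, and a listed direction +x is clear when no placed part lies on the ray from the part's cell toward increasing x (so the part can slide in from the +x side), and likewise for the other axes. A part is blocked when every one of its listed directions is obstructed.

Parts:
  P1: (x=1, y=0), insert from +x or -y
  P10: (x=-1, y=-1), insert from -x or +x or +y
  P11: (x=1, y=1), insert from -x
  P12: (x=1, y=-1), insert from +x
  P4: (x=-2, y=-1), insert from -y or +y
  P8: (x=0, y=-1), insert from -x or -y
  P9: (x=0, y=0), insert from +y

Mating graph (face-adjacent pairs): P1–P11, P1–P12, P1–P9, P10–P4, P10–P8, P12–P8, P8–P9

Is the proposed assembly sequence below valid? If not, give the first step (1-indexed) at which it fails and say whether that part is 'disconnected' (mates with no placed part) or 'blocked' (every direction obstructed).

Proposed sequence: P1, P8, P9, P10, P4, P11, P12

1. P1@(1, 0) [+x clear] — {P1}
2. P8@(0, -1) — no placed neighbour ⇒ disconnected

Invalid at step 2 (disconnected)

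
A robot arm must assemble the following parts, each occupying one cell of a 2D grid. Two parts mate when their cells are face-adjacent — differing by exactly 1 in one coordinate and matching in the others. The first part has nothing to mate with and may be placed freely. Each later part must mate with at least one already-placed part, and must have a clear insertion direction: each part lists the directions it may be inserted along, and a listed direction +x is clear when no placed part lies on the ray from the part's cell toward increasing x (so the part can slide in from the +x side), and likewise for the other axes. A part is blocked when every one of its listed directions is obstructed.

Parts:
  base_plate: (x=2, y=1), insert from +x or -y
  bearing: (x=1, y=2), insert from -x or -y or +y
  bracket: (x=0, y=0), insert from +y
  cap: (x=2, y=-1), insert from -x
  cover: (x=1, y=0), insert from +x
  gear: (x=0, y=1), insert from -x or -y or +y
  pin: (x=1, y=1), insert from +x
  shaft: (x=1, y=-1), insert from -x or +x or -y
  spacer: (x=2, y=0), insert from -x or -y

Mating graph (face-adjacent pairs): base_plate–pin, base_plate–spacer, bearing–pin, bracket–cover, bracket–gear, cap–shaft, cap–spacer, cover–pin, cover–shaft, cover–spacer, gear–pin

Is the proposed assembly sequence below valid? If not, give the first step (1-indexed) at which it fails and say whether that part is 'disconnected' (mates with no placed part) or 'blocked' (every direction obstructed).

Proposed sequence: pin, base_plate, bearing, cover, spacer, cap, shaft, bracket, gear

1. pin@(1, 1) [+x clear] — {pin}
2. base_plate@(2, 1) [+x clear] — {base_plate, pin}
3. bearing@(1, 2) [-x clear] — {base_plate, bearing, pin}
4. cover@(1, 0) [+x clear] — {base_plate, bearing, cover, pin}
5. spacer@(2, 0) [-y clear] — {base_plate, bearing, cover, pin, spacer}
6. cap@(2, -1) [-x clear] — {base_plate, bearing, cap, cover, pin, spacer}
7. shaft@(1, -1) [-x clear] — {base_plate, bearing, cap, cover, pin, shaft, spacer}
8. bracket@(0, 0) [+y clear] — {base_plate, bearing, bracket, cap, cover, pin, shaft, spacer}
9. gear@(0, 1) [-x clear] — {base_plate, bearing, bracket, cap, cover, gear, pin, shaft, spacer}

Valid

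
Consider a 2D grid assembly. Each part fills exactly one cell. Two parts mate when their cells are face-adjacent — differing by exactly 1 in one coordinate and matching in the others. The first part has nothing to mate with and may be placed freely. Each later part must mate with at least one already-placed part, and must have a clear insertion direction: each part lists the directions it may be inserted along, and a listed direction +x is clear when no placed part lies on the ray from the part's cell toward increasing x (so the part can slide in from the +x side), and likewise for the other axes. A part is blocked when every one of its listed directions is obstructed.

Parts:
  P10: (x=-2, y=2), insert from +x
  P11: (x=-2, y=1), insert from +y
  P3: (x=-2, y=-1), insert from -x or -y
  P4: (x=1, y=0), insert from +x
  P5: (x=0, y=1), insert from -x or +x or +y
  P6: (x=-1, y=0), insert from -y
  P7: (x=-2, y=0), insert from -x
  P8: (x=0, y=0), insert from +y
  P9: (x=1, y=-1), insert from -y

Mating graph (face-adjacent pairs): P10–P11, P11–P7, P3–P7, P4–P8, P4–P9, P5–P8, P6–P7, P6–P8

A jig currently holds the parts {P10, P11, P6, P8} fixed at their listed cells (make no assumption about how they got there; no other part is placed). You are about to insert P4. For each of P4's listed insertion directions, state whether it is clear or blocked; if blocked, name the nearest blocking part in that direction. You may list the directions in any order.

+x: ray from P4(1, 0) has no placed part ⇒ clear

+x: clear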